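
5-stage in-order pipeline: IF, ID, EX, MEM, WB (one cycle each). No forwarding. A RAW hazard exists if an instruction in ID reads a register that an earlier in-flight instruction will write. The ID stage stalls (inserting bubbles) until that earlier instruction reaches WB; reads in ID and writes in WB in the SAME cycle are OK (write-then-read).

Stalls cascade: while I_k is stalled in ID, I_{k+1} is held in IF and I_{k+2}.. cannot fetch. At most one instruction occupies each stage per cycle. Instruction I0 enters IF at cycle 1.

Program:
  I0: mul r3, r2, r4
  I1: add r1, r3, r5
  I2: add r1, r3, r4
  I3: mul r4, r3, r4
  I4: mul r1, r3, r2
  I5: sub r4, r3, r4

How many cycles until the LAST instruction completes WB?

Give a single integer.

Answer: 13

Derivation:
I0 mul r3 <- r2,r4: IF@1 ID@2 stall=0 (-) EX@3 MEM@4 WB@5
I1 add r1 <- r3,r5: IF@2 ID@3 stall=2 (RAW on I0.r3 (WB@5)) EX@6 MEM@7 WB@8
I2 add r1 <- r3,r4: IF@3 ID@6 stall=0 (-) EX@7 MEM@8 WB@9
I3 mul r4 <- r3,r4: IF@6 ID@7 stall=0 (-) EX@8 MEM@9 WB@10
I4 mul r1 <- r3,r2: IF@7 ID@8 stall=0 (-) EX@9 MEM@10 WB@11
I5 sub r4 <- r3,r4: IF@8 ID@9 stall=1 (RAW on I3.r4 (WB@10)) EX@11 MEM@12 WB@13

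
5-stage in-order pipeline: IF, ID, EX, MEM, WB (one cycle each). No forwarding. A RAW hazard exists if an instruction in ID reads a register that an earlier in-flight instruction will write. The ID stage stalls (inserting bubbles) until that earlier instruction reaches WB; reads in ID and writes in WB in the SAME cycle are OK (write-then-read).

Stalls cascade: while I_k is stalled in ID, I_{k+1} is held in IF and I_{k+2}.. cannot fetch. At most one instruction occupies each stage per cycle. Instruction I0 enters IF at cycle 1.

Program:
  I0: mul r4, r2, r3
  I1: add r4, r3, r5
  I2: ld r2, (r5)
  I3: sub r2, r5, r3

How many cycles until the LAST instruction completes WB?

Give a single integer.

Answer: 8

Derivation:
I0 mul r4 <- r2,r3: IF@1 ID@2 stall=0 (-) EX@3 MEM@4 WB@5
I1 add r4 <- r3,r5: IF@2 ID@3 stall=0 (-) EX@4 MEM@5 WB@6
I2 ld r2 <- r5: IF@3 ID@4 stall=0 (-) EX@5 MEM@6 WB@7
I3 sub r2 <- r5,r3: IF@4 ID@5 stall=0 (-) EX@6 MEM@7 WB@8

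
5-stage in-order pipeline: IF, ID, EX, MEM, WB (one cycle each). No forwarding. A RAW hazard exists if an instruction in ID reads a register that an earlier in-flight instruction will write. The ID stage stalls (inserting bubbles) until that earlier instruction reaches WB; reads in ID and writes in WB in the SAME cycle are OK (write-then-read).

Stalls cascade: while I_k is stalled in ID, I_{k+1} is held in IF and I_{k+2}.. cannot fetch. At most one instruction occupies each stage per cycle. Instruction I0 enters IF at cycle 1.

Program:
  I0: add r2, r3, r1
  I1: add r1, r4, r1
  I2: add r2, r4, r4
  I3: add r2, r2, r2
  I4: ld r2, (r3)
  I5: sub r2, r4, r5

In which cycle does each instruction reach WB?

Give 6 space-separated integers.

I0 add r2 <- r3,r1: IF@1 ID@2 stall=0 (-) EX@3 MEM@4 WB@5
I1 add r1 <- r4,r1: IF@2 ID@3 stall=0 (-) EX@4 MEM@5 WB@6
I2 add r2 <- r4,r4: IF@3 ID@4 stall=0 (-) EX@5 MEM@6 WB@7
I3 add r2 <- r2,r2: IF@4 ID@5 stall=2 (RAW on I2.r2 (WB@7)) EX@8 MEM@9 WB@10
I4 ld r2 <- r3: IF@5 ID@8 stall=0 (-) EX@9 MEM@10 WB@11
I5 sub r2 <- r4,r5: IF@8 ID@9 stall=0 (-) EX@10 MEM@11 WB@12

Answer: 5 6 7 10 11 12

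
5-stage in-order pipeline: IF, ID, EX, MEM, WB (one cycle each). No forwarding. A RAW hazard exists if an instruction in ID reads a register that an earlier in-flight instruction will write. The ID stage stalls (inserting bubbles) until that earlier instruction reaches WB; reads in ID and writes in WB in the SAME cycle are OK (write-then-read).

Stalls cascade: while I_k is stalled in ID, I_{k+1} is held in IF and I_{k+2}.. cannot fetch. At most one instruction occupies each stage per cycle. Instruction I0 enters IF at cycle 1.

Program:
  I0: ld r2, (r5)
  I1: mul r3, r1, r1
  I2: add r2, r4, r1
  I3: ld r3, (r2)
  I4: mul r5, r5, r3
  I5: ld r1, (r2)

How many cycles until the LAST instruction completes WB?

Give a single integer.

I0 ld r2 <- r5: IF@1 ID@2 stall=0 (-) EX@3 MEM@4 WB@5
I1 mul r3 <- r1,r1: IF@2 ID@3 stall=0 (-) EX@4 MEM@5 WB@6
I2 add r2 <- r4,r1: IF@3 ID@4 stall=0 (-) EX@5 MEM@6 WB@7
I3 ld r3 <- r2: IF@4 ID@5 stall=2 (RAW on I2.r2 (WB@7)) EX@8 MEM@9 WB@10
I4 mul r5 <- r5,r3: IF@5 ID@8 stall=2 (RAW on I3.r3 (WB@10)) EX@11 MEM@12 WB@13
I5 ld r1 <- r2: IF@8 ID@11 stall=0 (-) EX@12 MEM@13 WB@14

Answer: 14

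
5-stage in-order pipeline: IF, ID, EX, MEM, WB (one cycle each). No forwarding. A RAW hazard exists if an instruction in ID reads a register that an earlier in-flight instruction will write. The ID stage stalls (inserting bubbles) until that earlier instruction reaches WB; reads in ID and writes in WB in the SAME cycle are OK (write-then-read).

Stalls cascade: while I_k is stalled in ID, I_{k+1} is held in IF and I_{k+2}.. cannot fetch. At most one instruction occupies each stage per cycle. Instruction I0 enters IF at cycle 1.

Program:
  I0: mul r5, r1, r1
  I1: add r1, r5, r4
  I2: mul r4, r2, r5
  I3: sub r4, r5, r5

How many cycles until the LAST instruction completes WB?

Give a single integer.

Answer: 10

Derivation:
I0 mul r5 <- r1,r1: IF@1 ID@2 stall=0 (-) EX@3 MEM@4 WB@5
I1 add r1 <- r5,r4: IF@2 ID@3 stall=2 (RAW on I0.r5 (WB@5)) EX@6 MEM@7 WB@8
I2 mul r4 <- r2,r5: IF@3 ID@6 stall=0 (-) EX@7 MEM@8 WB@9
I3 sub r4 <- r5,r5: IF@6 ID@7 stall=0 (-) EX@8 MEM@9 WB@10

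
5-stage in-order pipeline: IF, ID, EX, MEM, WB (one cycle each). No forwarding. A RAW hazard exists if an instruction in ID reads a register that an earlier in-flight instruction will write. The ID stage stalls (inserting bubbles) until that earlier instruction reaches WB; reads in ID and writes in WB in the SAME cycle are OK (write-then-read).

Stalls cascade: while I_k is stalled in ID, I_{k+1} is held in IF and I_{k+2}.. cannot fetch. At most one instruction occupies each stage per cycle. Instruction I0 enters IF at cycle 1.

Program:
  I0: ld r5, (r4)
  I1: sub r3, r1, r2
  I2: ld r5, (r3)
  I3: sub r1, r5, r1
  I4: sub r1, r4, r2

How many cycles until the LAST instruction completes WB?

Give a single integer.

Answer: 13

Derivation:
I0 ld r5 <- r4: IF@1 ID@2 stall=0 (-) EX@3 MEM@4 WB@5
I1 sub r3 <- r1,r2: IF@2 ID@3 stall=0 (-) EX@4 MEM@5 WB@6
I2 ld r5 <- r3: IF@3 ID@4 stall=2 (RAW on I1.r3 (WB@6)) EX@7 MEM@8 WB@9
I3 sub r1 <- r5,r1: IF@4 ID@7 stall=2 (RAW on I2.r5 (WB@9)) EX@10 MEM@11 WB@12
I4 sub r1 <- r4,r2: IF@7 ID@10 stall=0 (-) EX@11 MEM@12 WB@13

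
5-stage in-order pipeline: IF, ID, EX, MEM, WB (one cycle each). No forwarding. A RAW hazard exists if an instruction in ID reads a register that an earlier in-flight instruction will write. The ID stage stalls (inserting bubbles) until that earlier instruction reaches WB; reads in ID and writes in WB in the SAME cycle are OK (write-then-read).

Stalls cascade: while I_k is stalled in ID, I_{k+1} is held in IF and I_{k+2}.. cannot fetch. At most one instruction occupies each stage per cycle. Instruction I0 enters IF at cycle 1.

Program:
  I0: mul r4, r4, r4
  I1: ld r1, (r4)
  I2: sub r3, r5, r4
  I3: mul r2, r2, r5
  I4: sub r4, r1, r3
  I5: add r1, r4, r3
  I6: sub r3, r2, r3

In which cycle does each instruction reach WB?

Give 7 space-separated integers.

I0 mul r4 <- r4,r4: IF@1 ID@2 stall=0 (-) EX@3 MEM@4 WB@5
I1 ld r1 <- r4: IF@2 ID@3 stall=2 (RAW on I0.r4 (WB@5)) EX@6 MEM@7 WB@8
I2 sub r3 <- r5,r4: IF@3 ID@6 stall=0 (-) EX@7 MEM@8 WB@9
I3 mul r2 <- r2,r5: IF@6 ID@7 stall=0 (-) EX@8 MEM@9 WB@10
I4 sub r4 <- r1,r3: IF@7 ID@8 stall=1 (RAW on I2.r3 (WB@9)) EX@10 MEM@11 WB@12
I5 add r1 <- r4,r3: IF@8 ID@10 stall=2 (RAW on I4.r4 (WB@12)) EX@13 MEM@14 WB@15
I6 sub r3 <- r2,r3: IF@10 ID@13 stall=0 (-) EX@14 MEM@15 WB@16

Answer: 5 8 9 10 12 15 16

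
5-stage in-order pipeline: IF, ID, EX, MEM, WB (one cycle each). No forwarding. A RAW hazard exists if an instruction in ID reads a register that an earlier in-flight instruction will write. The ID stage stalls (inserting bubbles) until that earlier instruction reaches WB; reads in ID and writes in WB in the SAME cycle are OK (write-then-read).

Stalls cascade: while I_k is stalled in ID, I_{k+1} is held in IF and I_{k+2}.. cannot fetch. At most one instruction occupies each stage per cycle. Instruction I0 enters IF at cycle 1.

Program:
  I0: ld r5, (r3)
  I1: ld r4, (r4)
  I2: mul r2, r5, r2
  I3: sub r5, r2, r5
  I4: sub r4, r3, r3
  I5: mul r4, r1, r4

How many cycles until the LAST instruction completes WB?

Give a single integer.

I0 ld r5 <- r3: IF@1 ID@2 stall=0 (-) EX@3 MEM@4 WB@5
I1 ld r4 <- r4: IF@2 ID@3 stall=0 (-) EX@4 MEM@5 WB@6
I2 mul r2 <- r5,r2: IF@3 ID@4 stall=1 (RAW on I0.r5 (WB@5)) EX@6 MEM@7 WB@8
I3 sub r5 <- r2,r5: IF@4 ID@6 stall=2 (RAW on I2.r2 (WB@8)) EX@9 MEM@10 WB@11
I4 sub r4 <- r3,r3: IF@6 ID@9 stall=0 (-) EX@10 MEM@11 WB@12
I5 mul r4 <- r1,r4: IF@9 ID@10 stall=2 (RAW on I4.r4 (WB@12)) EX@13 MEM@14 WB@15

Answer: 15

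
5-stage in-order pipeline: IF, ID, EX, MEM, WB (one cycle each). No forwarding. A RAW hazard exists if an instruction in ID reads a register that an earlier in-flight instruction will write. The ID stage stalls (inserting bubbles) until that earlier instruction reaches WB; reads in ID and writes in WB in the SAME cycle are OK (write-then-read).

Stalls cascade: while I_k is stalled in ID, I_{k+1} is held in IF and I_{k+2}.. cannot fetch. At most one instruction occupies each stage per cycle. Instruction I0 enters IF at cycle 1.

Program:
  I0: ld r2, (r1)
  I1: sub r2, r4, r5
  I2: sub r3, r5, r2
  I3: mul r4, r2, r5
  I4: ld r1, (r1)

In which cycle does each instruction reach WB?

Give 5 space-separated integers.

Answer: 5 6 9 10 11

Derivation:
I0 ld r2 <- r1: IF@1 ID@2 stall=0 (-) EX@3 MEM@4 WB@5
I1 sub r2 <- r4,r5: IF@2 ID@3 stall=0 (-) EX@4 MEM@5 WB@6
I2 sub r3 <- r5,r2: IF@3 ID@4 stall=2 (RAW on I1.r2 (WB@6)) EX@7 MEM@8 WB@9
I3 mul r4 <- r2,r5: IF@4 ID@7 stall=0 (-) EX@8 MEM@9 WB@10
I4 ld r1 <- r1: IF@7 ID@8 stall=0 (-) EX@9 MEM@10 WB@11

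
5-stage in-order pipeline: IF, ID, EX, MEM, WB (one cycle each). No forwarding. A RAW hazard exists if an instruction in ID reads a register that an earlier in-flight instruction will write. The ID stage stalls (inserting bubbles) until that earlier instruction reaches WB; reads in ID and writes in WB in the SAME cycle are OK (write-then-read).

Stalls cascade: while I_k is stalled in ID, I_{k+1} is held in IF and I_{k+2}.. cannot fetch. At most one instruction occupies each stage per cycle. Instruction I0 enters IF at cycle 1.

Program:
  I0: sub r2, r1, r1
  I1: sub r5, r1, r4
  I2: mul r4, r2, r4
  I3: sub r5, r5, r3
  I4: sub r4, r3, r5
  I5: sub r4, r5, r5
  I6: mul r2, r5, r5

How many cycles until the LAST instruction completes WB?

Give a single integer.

I0 sub r2 <- r1,r1: IF@1 ID@2 stall=0 (-) EX@3 MEM@4 WB@5
I1 sub r5 <- r1,r4: IF@2 ID@3 stall=0 (-) EX@4 MEM@5 WB@6
I2 mul r4 <- r2,r4: IF@3 ID@4 stall=1 (RAW on I0.r2 (WB@5)) EX@6 MEM@7 WB@8
I3 sub r5 <- r5,r3: IF@4 ID@6 stall=0 (-) EX@7 MEM@8 WB@9
I4 sub r4 <- r3,r5: IF@6 ID@7 stall=2 (RAW on I3.r5 (WB@9)) EX@10 MEM@11 WB@12
I5 sub r4 <- r5,r5: IF@7 ID@10 stall=0 (-) EX@11 MEM@12 WB@13
I6 mul r2 <- r5,r5: IF@10 ID@11 stall=0 (-) EX@12 MEM@13 WB@14

Answer: 14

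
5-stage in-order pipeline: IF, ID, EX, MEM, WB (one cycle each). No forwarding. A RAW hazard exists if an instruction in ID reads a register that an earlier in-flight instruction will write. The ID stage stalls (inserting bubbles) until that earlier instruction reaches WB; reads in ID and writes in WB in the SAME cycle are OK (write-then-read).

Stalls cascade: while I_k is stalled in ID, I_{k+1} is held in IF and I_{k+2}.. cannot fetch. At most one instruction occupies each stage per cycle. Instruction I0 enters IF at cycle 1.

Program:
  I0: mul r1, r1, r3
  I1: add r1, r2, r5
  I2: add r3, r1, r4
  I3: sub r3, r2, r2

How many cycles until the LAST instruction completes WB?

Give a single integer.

I0 mul r1 <- r1,r3: IF@1 ID@2 stall=0 (-) EX@3 MEM@4 WB@5
I1 add r1 <- r2,r5: IF@2 ID@3 stall=0 (-) EX@4 MEM@5 WB@6
I2 add r3 <- r1,r4: IF@3 ID@4 stall=2 (RAW on I1.r1 (WB@6)) EX@7 MEM@8 WB@9
I3 sub r3 <- r2,r2: IF@4 ID@7 stall=0 (-) EX@8 MEM@9 WB@10

Answer: 10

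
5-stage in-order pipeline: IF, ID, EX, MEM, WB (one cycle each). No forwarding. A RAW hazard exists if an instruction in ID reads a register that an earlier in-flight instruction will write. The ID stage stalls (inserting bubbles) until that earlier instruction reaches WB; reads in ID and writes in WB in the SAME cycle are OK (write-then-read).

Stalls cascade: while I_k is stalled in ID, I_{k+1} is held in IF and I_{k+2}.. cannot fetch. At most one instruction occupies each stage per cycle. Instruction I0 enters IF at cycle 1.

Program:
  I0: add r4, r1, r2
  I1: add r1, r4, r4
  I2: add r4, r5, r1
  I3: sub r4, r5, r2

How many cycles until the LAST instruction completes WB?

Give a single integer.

Answer: 12

Derivation:
I0 add r4 <- r1,r2: IF@1 ID@2 stall=0 (-) EX@3 MEM@4 WB@5
I1 add r1 <- r4,r4: IF@2 ID@3 stall=2 (RAW on I0.r4 (WB@5)) EX@6 MEM@7 WB@8
I2 add r4 <- r5,r1: IF@3 ID@6 stall=2 (RAW on I1.r1 (WB@8)) EX@9 MEM@10 WB@11
I3 sub r4 <- r5,r2: IF@6 ID@9 stall=0 (-) EX@10 MEM@11 WB@12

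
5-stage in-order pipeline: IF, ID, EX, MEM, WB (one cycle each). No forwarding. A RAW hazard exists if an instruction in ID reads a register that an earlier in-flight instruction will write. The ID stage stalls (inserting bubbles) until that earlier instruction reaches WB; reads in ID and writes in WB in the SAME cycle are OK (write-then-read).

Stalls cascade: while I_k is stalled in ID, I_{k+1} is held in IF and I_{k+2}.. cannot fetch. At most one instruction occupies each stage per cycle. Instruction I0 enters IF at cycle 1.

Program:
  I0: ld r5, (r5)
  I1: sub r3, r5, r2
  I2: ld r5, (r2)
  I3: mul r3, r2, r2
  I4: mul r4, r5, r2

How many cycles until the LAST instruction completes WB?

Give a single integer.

I0 ld r5 <- r5: IF@1 ID@2 stall=0 (-) EX@3 MEM@4 WB@5
I1 sub r3 <- r5,r2: IF@2 ID@3 stall=2 (RAW on I0.r5 (WB@5)) EX@6 MEM@7 WB@8
I2 ld r5 <- r2: IF@3 ID@6 stall=0 (-) EX@7 MEM@8 WB@9
I3 mul r3 <- r2,r2: IF@6 ID@7 stall=0 (-) EX@8 MEM@9 WB@10
I4 mul r4 <- r5,r2: IF@7 ID@8 stall=1 (RAW on I2.r5 (WB@9)) EX@10 MEM@11 WB@12

Answer: 12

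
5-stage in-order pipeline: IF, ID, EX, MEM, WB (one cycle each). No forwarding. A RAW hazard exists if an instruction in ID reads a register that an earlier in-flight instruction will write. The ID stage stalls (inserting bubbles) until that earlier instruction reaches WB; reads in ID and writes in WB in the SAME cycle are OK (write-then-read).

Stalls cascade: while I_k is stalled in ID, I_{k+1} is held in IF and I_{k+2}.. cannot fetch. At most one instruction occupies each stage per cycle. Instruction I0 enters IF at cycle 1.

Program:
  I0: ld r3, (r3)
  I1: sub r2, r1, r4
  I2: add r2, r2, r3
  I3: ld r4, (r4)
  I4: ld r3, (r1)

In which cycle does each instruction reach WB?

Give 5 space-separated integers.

I0 ld r3 <- r3: IF@1 ID@2 stall=0 (-) EX@3 MEM@4 WB@5
I1 sub r2 <- r1,r4: IF@2 ID@3 stall=0 (-) EX@4 MEM@5 WB@6
I2 add r2 <- r2,r3: IF@3 ID@4 stall=2 (RAW on I1.r2 (WB@6)) EX@7 MEM@8 WB@9
I3 ld r4 <- r4: IF@4 ID@7 stall=0 (-) EX@8 MEM@9 WB@10
I4 ld r3 <- r1: IF@7 ID@8 stall=0 (-) EX@9 MEM@10 WB@11

Answer: 5 6 9 10 11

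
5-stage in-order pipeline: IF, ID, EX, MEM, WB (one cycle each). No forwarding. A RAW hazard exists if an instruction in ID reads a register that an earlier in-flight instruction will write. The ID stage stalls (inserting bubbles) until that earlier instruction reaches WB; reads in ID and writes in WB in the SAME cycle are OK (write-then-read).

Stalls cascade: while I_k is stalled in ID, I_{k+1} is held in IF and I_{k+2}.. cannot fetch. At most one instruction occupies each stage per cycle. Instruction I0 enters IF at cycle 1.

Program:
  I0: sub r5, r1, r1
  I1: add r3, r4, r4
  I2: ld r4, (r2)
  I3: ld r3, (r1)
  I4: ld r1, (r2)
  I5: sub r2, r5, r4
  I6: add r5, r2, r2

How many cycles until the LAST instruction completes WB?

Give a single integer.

I0 sub r5 <- r1,r1: IF@1 ID@2 stall=0 (-) EX@3 MEM@4 WB@5
I1 add r3 <- r4,r4: IF@2 ID@3 stall=0 (-) EX@4 MEM@5 WB@6
I2 ld r4 <- r2: IF@3 ID@4 stall=0 (-) EX@5 MEM@6 WB@7
I3 ld r3 <- r1: IF@4 ID@5 stall=0 (-) EX@6 MEM@7 WB@8
I4 ld r1 <- r2: IF@5 ID@6 stall=0 (-) EX@7 MEM@8 WB@9
I5 sub r2 <- r5,r4: IF@6 ID@7 stall=0 (-) EX@8 MEM@9 WB@10
I6 add r5 <- r2,r2: IF@7 ID@8 stall=2 (RAW on I5.r2 (WB@10)) EX@11 MEM@12 WB@13

Answer: 13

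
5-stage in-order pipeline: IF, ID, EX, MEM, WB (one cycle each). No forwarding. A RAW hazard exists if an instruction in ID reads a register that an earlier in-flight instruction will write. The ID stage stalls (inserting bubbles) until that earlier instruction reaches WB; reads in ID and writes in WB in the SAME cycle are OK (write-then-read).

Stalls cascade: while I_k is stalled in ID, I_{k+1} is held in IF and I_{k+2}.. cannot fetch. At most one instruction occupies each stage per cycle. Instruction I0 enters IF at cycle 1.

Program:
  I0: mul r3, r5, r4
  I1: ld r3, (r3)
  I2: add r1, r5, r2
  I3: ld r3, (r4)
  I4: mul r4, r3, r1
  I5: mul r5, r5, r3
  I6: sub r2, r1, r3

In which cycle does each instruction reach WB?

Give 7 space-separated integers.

Answer: 5 8 9 10 13 14 15

Derivation:
I0 mul r3 <- r5,r4: IF@1 ID@2 stall=0 (-) EX@3 MEM@4 WB@5
I1 ld r3 <- r3: IF@2 ID@3 stall=2 (RAW on I0.r3 (WB@5)) EX@6 MEM@7 WB@8
I2 add r1 <- r5,r2: IF@3 ID@6 stall=0 (-) EX@7 MEM@8 WB@9
I3 ld r3 <- r4: IF@6 ID@7 stall=0 (-) EX@8 MEM@9 WB@10
I4 mul r4 <- r3,r1: IF@7 ID@8 stall=2 (RAW on I3.r3 (WB@10)) EX@11 MEM@12 WB@13
I5 mul r5 <- r5,r3: IF@8 ID@11 stall=0 (-) EX@12 MEM@13 WB@14
I6 sub r2 <- r1,r3: IF@11 ID@12 stall=0 (-) EX@13 MEM@14 WB@15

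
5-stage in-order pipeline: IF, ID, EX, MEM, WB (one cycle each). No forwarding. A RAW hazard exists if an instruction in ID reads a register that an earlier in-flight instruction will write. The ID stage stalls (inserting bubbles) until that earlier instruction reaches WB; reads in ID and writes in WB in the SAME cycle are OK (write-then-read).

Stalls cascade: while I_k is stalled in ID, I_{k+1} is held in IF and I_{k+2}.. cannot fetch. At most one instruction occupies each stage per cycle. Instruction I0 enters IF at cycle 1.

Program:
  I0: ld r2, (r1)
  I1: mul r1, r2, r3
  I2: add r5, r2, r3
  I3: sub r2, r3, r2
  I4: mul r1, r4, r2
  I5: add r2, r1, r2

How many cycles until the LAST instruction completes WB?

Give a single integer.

I0 ld r2 <- r1: IF@1 ID@2 stall=0 (-) EX@3 MEM@4 WB@5
I1 mul r1 <- r2,r3: IF@2 ID@3 stall=2 (RAW on I0.r2 (WB@5)) EX@6 MEM@7 WB@8
I2 add r5 <- r2,r3: IF@3 ID@6 stall=0 (-) EX@7 MEM@8 WB@9
I3 sub r2 <- r3,r2: IF@6 ID@7 stall=0 (-) EX@8 MEM@9 WB@10
I4 mul r1 <- r4,r2: IF@7 ID@8 stall=2 (RAW on I3.r2 (WB@10)) EX@11 MEM@12 WB@13
I5 add r2 <- r1,r2: IF@8 ID@11 stall=2 (RAW on I4.r1 (WB@13)) EX@14 MEM@15 WB@16

Answer: 16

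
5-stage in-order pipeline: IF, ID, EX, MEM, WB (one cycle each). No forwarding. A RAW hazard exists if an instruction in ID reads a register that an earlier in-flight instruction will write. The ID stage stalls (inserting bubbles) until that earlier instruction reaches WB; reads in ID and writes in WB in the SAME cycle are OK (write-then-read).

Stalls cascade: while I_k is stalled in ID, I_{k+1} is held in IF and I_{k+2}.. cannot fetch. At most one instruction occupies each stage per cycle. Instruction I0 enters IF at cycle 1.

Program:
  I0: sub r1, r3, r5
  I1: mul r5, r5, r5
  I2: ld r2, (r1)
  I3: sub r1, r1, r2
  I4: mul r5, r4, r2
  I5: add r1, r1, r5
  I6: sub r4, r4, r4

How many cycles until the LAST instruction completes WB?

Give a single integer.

Answer: 16

Derivation:
I0 sub r1 <- r3,r5: IF@1 ID@2 stall=0 (-) EX@3 MEM@4 WB@5
I1 mul r5 <- r5,r5: IF@2 ID@3 stall=0 (-) EX@4 MEM@5 WB@6
I2 ld r2 <- r1: IF@3 ID@4 stall=1 (RAW on I0.r1 (WB@5)) EX@6 MEM@7 WB@8
I3 sub r1 <- r1,r2: IF@4 ID@6 stall=2 (RAW on I2.r2 (WB@8)) EX@9 MEM@10 WB@11
I4 mul r5 <- r4,r2: IF@6 ID@9 stall=0 (-) EX@10 MEM@11 WB@12
I5 add r1 <- r1,r5: IF@9 ID@10 stall=2 (RAW on I4.r5 (WB@12)) EX@13 MEM@14 WB@15
I6 sub r4 <- r4,r4: IF@10 ID@13 stall=0 (-) EX@14 MEM@15 WB@16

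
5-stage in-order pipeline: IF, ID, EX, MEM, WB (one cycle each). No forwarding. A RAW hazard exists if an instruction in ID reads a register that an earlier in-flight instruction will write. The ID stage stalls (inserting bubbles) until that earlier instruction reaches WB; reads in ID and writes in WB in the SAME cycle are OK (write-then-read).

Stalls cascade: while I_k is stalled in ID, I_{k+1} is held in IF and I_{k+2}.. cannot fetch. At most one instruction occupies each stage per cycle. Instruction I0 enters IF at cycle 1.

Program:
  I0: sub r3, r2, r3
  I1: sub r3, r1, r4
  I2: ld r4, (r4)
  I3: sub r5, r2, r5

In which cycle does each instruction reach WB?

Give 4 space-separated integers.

I0 sub r3 <- r2,r3: IF@1 ID@2 stall=0 (-) EX@3 MEM@4 WB@5
I1 sub r3 <- r1,r4: IF@2 ID@3 stall=0 (-) EX@4 MEM@5 WB@6
I2 ld r4 <- r4: IF@3 ID@4 stall=0 (-) EX@5 MEM@6 WB@7
I3 sub r5 <- r2,r5: IF@4 ID@5 stall=0 (-) EX@6 MEM@7 WB@8

Answer: 5 6 7 8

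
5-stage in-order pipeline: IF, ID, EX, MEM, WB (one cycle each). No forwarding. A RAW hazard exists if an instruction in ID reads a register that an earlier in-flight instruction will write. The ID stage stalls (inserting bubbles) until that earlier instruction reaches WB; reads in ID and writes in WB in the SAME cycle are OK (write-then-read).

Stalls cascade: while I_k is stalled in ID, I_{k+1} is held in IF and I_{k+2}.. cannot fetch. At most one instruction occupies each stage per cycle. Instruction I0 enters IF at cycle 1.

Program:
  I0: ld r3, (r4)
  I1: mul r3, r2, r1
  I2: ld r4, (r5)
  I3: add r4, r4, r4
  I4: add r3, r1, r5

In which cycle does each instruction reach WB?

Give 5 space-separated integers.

I0 ld r3 <- r4: IF@1 ID@2 stall=0 (-) EX@3 MEM@4 WB@5
I1 mul r3 <- r2,r1: IF@2 ID@3 stall=0 (-) EX@4 MEM@5 WB@6
I2 ld r4 <- r5: IF@3 ID@4 stall=0 (-) EX@5 MEM@6 WB@7
I3 add r4 <- r4,r4: IF@4 ID@5 stall=2 (RAW on I2.r4 (WB@7)) EX@8 MEM@9 WB@10
I4 add r3 <- r1,r5: IF@5 ID@8 stall=0 (-) EX@9 MEM@10 WB@11

Answer: 5 6 7 10 11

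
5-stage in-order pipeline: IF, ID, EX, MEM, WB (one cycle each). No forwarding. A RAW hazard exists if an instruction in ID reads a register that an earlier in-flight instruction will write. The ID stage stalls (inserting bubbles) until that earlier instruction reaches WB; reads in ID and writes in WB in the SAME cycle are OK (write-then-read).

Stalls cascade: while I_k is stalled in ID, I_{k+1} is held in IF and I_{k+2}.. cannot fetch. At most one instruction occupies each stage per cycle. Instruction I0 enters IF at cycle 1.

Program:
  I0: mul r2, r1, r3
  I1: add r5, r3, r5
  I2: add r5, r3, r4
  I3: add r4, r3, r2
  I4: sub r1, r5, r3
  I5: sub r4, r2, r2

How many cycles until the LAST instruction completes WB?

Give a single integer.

Answer: 11

Derivation:
I0 mul r2 <- r1,r3: IF@1 ID@2 stall=0 (-) EX@3 MEM@4 WB@5
I1 add r5 <- r3,r5: IF@2 ID@3 stall=0 (-) EX@4 MEM@5 WB@6
I2 add r5 <- r3,r4: IF@3 ID@4 stall=0 (-) EX@5 MEM@6 WB@7
I3 add r4 <- r3,r2: IF@4 ID@5 stall=0 (-) EX@6 MEM@7 WB@8
I4 sub r1 <- r5,r3: IF@5 ID@6 stall=1 (RAW on I2.r5 (WB@7)) EX@8 MEM@9 WB@10
I5 sub r4 <- r2,r2: IF@6 ID@8 stall=0 (-) EX@9 MEM@10 WB@11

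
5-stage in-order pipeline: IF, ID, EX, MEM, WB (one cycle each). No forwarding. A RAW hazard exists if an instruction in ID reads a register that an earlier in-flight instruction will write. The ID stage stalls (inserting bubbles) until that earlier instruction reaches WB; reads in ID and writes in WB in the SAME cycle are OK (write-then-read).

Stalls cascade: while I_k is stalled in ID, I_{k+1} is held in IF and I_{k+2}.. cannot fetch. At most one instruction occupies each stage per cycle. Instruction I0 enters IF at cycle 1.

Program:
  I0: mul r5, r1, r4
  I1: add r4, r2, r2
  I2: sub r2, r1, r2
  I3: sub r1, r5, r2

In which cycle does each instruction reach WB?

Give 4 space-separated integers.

I0 mul r5 <- r1,r4: IF@1 ID@2 stall=0 (-) EX@3 MEM@4 WB@5
I1 add r4 <- r2,r2: IF@2 ID@3 stall=0 (-) EX@4 MEM@5 WB@6
I2 sub r2 <- r1,r2: IF@3 ID@4 stall=0 (-) EX@5 MEM@6 WB@7
I3 sub r1 <- r5,r2: IF@4 ID@5 stall=2 (RAW on I2.r2 (WB@7)) EX@8 MEM@9 WB@10

Answer: 5 6 7 10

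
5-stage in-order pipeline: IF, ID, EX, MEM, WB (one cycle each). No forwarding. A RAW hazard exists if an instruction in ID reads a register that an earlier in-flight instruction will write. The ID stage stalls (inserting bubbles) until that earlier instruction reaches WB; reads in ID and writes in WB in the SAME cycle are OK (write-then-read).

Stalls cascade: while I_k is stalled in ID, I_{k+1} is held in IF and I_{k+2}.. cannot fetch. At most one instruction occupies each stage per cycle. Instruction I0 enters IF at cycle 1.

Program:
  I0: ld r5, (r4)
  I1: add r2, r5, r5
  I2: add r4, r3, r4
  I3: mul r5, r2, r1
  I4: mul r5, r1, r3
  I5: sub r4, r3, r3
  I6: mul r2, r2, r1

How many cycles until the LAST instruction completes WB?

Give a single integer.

I0 ld r5 <- r4: IF@1 ID@2 stall=0 (-) EX@3 MEM@4 WB@5
I1 add r2 <- r5,r5: IF@2 ID@3 stall=2 (RAW on I0.r5 (WB@5)) EX@6 MEM@7 WB@8
I2 add r4 <- r3,r4: IF@3 ID@6 stall=0 (-) EX@7 MEM@8 WB@9
I3 mul r5 <- r2,r1: IF@6 ID@7 stall=1 (RAW on I1.r2 (WB@8)) EX@9 MEM@10 WB@11
I4 mul r5 <- r1,r3: IF@7 ID@9 stall=0 (-) EX@10 MEM@11 WB@12
I5 sub r4 <- r3,r3: IF@9 ID@10 stall=0 (-) EX@11 MEM@12 WB@13
I6 mul r2 <- r2,r1: IF@10 ID@11 stall=0 (-) EX@12 MEM@13 WB@14

Answer: 14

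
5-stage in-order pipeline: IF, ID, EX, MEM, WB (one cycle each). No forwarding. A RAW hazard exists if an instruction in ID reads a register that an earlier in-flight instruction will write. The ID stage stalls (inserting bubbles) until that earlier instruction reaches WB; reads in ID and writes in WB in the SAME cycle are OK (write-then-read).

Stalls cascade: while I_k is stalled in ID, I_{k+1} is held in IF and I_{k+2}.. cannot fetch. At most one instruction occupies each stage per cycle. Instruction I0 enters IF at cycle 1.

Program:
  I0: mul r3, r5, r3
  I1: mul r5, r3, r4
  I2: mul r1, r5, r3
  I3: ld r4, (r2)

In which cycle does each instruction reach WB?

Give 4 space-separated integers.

I0 mul r3 <- r5,r3: IF@1 ID@2 stall=0 (-) EX@3 MEM@4 WB@5
I1 mul r5 <- r3,r4: IF@2 ID@3 stall=2 (RAW on I0.r3 (WB@5)) EX@6 MEM@7 WB@8
I2 mul r1 <- r5,r3: IF@3 ID@6 stall=2 (RAW on I1.r5 (WB@8)) EX@9 MEM@10 WB@11
I3 ld r4 <- r2: IF@6 ID@9 stall=0 (-) EX@10 MEM@11 WB@12

Answer: 5 8 11 12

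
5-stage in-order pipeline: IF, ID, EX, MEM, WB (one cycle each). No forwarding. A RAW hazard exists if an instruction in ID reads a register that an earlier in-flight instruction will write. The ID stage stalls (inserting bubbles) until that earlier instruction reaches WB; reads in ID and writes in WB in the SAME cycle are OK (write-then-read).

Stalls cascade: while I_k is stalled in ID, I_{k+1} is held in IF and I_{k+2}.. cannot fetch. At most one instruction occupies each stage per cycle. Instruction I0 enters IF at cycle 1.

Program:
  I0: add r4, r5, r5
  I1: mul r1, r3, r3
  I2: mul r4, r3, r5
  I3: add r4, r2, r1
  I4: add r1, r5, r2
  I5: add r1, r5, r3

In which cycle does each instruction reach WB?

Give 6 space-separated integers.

Answer: 5 6 7 9 10 11

Derivation:
I0 add r4 <- r5,r5: IF@1 ID@2 stall=0 (-) EX@3 MEM@4 WB@5
I1 mul r1 <- r3,r3: IF@2 ID@3 stall=0 (-) EX@4 MEM@5 WB@6
I2 mul r4 <- r3,r5: IF@3 ID@4 stall=0 (-) EX@5 MEM@6 WB@7
I3 add r4 <- r2,r1: IF@4 ID@5 stall=1 (RAW on I1.r1 (WB@6)) EX@7 MEM@8 WB@9
I4 add r1 <- r5,r2: IF@5 ID@7 stall=0 (-) EX@8 MEM@9 WB@10
I5 add r1 <- r5,r3: IF@7 ID@8 stall=0 (-) EX@9 MEM@10 WB@11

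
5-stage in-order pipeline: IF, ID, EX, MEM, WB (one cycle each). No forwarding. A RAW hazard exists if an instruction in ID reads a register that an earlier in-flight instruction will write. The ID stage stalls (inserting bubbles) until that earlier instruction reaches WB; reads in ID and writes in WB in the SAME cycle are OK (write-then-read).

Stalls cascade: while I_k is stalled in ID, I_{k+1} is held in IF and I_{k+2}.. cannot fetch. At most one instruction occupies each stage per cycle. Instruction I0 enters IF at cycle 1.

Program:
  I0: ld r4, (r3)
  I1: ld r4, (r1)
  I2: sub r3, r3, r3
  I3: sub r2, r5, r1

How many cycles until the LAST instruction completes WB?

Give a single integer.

I0 ld r4 <- r3: IF@1 ID@2 stall=0 (-) EX@3 MEM@4 WB@5
I1 ld r4 <- r1: IF@2 ID@3 stall=0 (-) EX@4 MEM@5 WB@6
I2 sub r3 <- r3,r3: IF@3 ID@4 stall=0 (-) EX@5 MEM@6 WB@7
I3 sub r2 <- r5,r1: IF@4 ID@5 stall=0 (-) EX@6 MEM@7 WB@8

Answer: 8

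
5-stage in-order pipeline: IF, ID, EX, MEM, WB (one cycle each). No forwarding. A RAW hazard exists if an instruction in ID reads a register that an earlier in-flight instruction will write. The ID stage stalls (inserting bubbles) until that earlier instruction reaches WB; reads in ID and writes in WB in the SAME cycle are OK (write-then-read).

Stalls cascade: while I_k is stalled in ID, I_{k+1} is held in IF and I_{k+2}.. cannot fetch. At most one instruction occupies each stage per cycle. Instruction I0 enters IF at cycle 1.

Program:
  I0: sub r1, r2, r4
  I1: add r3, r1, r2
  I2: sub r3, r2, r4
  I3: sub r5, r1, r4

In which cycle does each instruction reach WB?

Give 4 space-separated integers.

Answer: 5 8 9 10

Derivation:
I0 sub r1 <- r2,r4: IF@1 ID@2 stall=0 (-) EX@3 MEM@4 WB@5
I1 add r3 <- r1,r2: IF@2 ID@3 stall=2 (RAW on I0.r1 (WB@5)) EX@6 MEM@7 WB@8
I2 sub r3 <- r2,r4: IF@3 ID@6 stall=0 (-) EX@7 MEM@8 WB@9
I3 sub r5 <- r1,r4: IF@6 ID@7 stall=0 (-) EX@8 MEM@9 WB@10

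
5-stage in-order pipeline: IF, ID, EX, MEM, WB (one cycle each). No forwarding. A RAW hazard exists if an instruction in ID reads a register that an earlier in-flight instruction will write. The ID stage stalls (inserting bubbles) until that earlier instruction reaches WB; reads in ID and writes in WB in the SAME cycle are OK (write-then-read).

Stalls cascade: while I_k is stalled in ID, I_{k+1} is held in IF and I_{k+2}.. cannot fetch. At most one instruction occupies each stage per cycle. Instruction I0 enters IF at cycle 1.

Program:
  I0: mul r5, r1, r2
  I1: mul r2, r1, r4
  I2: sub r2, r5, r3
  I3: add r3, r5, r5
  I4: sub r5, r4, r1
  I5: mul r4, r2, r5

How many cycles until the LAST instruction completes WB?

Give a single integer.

I0 mul r5 <- r1,r2: IF@1 ID@2 stall=0 (-) EX@3 MEM@4 WB@5
I1 mul r2 <- r1,r4: IF@2 ID@3 stall=0 (-) EX@4 MEM@5 WB@6
I2 sub r2 <- r5,r3: IF@3 ID@4 stall=1 (RAW on I0.r5 (WB@5)) EX@6 MEM@7 WB@8
I3 add r3 <- r5,r5: IF@4 ID@6 stall=0 (-) EX@7 MEM@8 WB@9
I4 sub r5 <- r4,r1: IF@6 ID@7 stall=0 (-) EX@8 MEM@9 WB@10
I5 mul r4 <- r2,r5: IF@7 ID@8 stall=2 (RAW on I4.r5 (WB@10)) EX@11 MEM@12 WB@13

Answer: 13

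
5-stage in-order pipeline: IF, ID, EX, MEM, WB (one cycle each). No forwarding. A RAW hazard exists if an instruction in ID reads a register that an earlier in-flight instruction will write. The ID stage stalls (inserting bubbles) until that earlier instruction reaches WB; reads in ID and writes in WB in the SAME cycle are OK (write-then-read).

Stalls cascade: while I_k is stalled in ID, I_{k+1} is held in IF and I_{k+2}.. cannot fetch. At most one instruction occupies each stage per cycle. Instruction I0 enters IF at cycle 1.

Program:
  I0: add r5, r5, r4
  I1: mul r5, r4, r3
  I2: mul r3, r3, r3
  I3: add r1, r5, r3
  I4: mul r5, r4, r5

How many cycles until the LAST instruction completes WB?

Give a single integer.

Answer: 11

Derivation:
I0 add r5 <- r5,r4: IF@1 ID@2 stall=0 (-) EX@3 MEM@4 WB@5
I1 mul r5 <- r4,r3: IF@2 ID@3 stall=0 (-) EX@4 MEM@5 WB@6
I2 mul r3 <- r3,r3: IF@3 ID@4 stall=0 (-) EX@5 MEM@6 WB@7
I3 add r1 <- r5,r3: IF@4 ID@5 stall=2 (RAW on I2.r3 (WB@7)) EX@8 MEM@9 WB@10
I4 mul r5 <- r4,r5: IF@5 ID@8 stall=0 (-) EX@9 MEM@10 WB@11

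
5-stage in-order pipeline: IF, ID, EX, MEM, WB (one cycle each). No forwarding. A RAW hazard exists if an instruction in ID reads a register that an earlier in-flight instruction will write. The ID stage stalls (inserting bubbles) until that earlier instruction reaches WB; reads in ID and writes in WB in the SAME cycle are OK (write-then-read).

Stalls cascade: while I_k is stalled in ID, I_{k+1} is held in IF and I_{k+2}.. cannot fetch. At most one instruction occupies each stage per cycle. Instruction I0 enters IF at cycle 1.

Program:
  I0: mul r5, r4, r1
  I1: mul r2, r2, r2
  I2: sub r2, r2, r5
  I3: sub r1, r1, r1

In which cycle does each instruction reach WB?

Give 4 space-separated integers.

Answer: 5 6 9 10

Derivation:
I0 mul r5 <- r4,r1: IF@1 ID@2 stall=0 (-) EX@3 MEM@4 WB@5
I1 mul r2 <- r2,r2: IF@2 ID@3 stall=0 (-) EX@4 MEM@5 WB@6
I2 sub r2 <- r2,r5: IF@3 ID@4 stall=2 (RAW on I1.r2 (WB@6)) EX@7 MEM@8 WB@9
I3 sub r1 <- r1,r1: IF@4 ID@7 stall=0 (-) EX@8 MEM@9 WB@10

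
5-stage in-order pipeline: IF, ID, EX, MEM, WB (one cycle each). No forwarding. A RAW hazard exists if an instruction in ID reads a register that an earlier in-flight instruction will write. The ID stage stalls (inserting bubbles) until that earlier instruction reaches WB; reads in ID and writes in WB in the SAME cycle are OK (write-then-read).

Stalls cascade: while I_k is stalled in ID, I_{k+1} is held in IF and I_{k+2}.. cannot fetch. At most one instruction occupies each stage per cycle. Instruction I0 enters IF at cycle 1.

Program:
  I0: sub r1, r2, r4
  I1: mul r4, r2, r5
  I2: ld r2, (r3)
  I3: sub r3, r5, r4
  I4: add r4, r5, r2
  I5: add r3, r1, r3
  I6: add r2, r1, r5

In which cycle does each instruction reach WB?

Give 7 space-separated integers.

Answer: 5 6 7 9 10 12 13

Derivation:
I0 sub r1 <- r2,r4: IF@1 ID@2 stall=0 (-) EX@3 MEM@4 WB@5
I1 mul r4 <- r2,r5: IF@2 ID@3 stall=0 (-) EX@4 MEM@5 WB@6
I2 ld r2 <- r3: IF@3 ID@4 stall=0 (-) EX@5 MEM@6 WB@7
I3 sub r3 <- r5,r4: IF@4 ID@5 stall=1 (RAW on I1.r4 (WB@6)) EX@7 MEM@8 WB@9
I4 add r4 <- r5,r2: IF@5 ID@7 stall=0 (-) EX@8 MEM@9 WB@10
I5 add r3 <- r1,r3: IF@7 ID@8 stall=1 (RAW on I3.r3 (WB@9)) EX@10 MEM@11 WB@12
I6 add r2 <- r1,r5: IF@8 ID@10 stall=0 (-) EX@11 MEM@12 WB@13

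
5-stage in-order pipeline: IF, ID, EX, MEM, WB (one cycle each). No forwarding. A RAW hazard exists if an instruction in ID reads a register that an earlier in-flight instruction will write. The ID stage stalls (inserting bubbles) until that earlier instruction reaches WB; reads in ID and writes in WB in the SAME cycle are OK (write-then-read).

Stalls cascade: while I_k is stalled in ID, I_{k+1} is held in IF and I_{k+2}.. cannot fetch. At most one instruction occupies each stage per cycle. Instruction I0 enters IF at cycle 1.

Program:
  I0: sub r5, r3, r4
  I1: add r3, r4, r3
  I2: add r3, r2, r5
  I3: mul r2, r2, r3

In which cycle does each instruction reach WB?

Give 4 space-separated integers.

Answer: 5 6 8 11

Derivation:
I0 sub r5 <- r3,r4: IF@1 ID@2 stall=0 (-) EX@3 MEM@4 WB@5
I1 add r3 <- r4,r3: IF@2 ID@3 stall=0 (-) EX@4 MEM@5 WB@6
I2 add r3 <- r2,r5: IF@3 ID@4 stall=1 (RAW on I0.r5 (WB@5)) EX@6 MEM@7 WB@8
I3 mul r2 <- r2,r3: IF@4 ID@6 stall=2 (RAW on I2.r3 (WB@8)) EX@9 MEM@10 WB@11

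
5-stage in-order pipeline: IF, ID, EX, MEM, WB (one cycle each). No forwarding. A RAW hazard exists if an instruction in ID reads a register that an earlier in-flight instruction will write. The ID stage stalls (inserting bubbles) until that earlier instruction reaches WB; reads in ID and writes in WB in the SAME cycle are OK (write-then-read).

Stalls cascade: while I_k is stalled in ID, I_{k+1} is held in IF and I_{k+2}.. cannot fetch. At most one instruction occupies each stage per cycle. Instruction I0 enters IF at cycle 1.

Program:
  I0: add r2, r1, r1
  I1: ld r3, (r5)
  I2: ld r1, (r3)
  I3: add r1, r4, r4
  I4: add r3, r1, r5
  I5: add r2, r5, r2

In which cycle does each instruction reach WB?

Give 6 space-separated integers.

Answer: 5 6 9 10 13 14

Derivation:
I0 add r2 <- r1,r1: IF@1 ID@2 stall=0 (-) EX@3 MEM@4 WB@5
I1 ld r3 <- r5: IF@2 ID@3 stall=0 (-) EX@4 MEM@5 WB@6
I2 ld r1 <- r3: IF@3 ID@4 stall=2 (RAW on I1.r3 (WB@6)) EX@7 MEM@8 WB@9
I3 add r1 <- r4,r4: IF@4 ID@7 stall=0 (-) EX@8 MEM@9 WB@10
I4 add r3 <- r1,r5: IF@7 ID@8 stall=2 (RAW on I3.r1 (WB@10)) EX@11 MEM@12 WB@13
I5 add r2 <- r5,r2: IF@8 ID@11 stall=0 (-) EX@12 MEM@13 WB@14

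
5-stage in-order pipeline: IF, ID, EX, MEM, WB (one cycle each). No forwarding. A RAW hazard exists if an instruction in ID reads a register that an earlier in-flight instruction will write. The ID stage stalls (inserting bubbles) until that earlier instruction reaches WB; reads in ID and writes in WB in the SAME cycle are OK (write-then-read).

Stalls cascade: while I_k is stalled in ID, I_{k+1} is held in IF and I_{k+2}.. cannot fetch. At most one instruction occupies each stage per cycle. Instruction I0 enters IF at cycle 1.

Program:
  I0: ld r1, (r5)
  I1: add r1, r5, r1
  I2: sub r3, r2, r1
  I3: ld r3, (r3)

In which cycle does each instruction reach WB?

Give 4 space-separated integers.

Answer: 5 8 11 14

Derivation:
I0 ld r1 <- r5: IF@1 ID@2 stall=0 (-) EX@3 MEM@4 WB@5
I1 add r1 <- r5,r1: IF@2 ID@3 stall=2 (RAW on I0.r1 (WB@5)) EX@6 MEM@7 WB@8
I2 sub r3 <- r2,r1: IF@3 ID@6 stall=2 (RAW on I1.r1 (WB@8)) EX@9 MEM@10 WB@11
I3 ld r3 <- r3: IF@6 ID@9 stall=2 (RAW on I2.r3 (WB@11)) EX@12 MEM@13 WB@14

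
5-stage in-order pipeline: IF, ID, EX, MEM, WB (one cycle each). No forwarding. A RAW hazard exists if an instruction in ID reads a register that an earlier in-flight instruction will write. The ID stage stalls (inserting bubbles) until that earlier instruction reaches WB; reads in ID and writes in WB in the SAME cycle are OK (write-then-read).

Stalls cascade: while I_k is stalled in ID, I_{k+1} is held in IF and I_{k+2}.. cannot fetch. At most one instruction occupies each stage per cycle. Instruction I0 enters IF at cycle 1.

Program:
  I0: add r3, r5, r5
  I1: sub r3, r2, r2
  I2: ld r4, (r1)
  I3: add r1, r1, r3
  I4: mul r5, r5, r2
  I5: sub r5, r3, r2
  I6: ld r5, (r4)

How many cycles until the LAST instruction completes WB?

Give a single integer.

I0 add r3 <- r5,r5: IF@1 ID@2 stall=0 (-) EX@3 MEM@4 WB@5
I1 sub r3 <- r2,r2: IF@2 ID@3 stall=0 (-) EX@4 MEM@5 WB@6
I2 ld r4 <- r1: IF@3 ID@4 stall=0 (-) EX@5 MEM@6 WB@7
I3 add r1 <- r1,r3: IF@4 ID@5 stall=1 (RAW on I1.r3 (WB@6)) EX@7 MEM@8 WB@9
I4 mul r5 <- r5,r2: IF@5 ID@7 stall=0 (-) EX@8 MEM@9 WB@10
I5 sub r5 <- r3,r2: IF@7 ID@8 stall=0 (-) EX@9 MEM@10 WB@11
I6 ld r5 <- r4: IF@8 ID@9 stall=0 (-) EX@10 MEM@11 WB@12

Answer: 12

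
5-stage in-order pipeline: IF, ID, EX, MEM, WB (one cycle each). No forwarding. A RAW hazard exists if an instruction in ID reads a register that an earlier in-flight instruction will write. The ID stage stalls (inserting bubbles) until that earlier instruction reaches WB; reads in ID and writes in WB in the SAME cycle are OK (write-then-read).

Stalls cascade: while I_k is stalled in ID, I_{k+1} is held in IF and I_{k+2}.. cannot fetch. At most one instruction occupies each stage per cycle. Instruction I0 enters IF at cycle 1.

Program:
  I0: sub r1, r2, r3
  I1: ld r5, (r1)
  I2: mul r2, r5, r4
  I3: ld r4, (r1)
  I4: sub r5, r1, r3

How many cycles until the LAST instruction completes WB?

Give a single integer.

I0 sub r1 <- r2,r3: IF@1 ID@2 stall=0 (-) EX@3 MEM@4 WB@5
I1 ld r5 <- r1: IF@2 ID@3 stall=2 (RAW on I0.r1 (WB@5)) EX@6 MEM@7 WB@8
I2 mul r2 <- r5,r4: IF@3 ID@6 stall=2 (RAW on I1.r5 (WB@8)) EX@9 MEM@10 WB@11
I3 ld r4 <- r1: IF@6 ID@9 stall=0 (-) EX@10 MEM@11 WB@12
I4 sub r5 <- r1,r3: IF@9 ID@10 stall=0 (-) EX@11 MEM@12 WB@13

Answer: 13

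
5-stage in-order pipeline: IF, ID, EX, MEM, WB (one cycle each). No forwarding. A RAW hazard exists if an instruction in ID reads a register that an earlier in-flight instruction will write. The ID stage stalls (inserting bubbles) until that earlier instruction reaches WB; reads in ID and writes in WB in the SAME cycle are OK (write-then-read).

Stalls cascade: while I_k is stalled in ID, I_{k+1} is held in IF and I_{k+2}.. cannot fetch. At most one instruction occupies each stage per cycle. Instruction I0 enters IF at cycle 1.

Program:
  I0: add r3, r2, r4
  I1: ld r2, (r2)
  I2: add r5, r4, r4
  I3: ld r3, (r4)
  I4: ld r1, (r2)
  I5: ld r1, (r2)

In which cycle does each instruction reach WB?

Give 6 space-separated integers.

Answer: 5 6 7 8 9 10

Derivation:
I0 add r3 <- r2,r4: IF@1 ID@2 stall=0 (-) EX@3 MEM@4 WB@5
I1 ld r2 <- r2: IF@2 ID@3 stall=0 (-) EX@4 MEM@5 WB@6
I2 add r5 <- r4,r4: IF@3 ID@4 stall=0 (-) EX@5 MEM@6 WB@7
I3 ld r3 <- r4: IF@4 ID@5 stall=0 (-) EX@6 MEM@7 WB@8
I4 ld r1 <- r2: IF@5 ID@6 stall=0 (-) EX@7 MEM@8 WB@9
I5 ld r1 <- r2: IF@6 ID@7 stall=0 (-) EX@8 MEM@9 WB@10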